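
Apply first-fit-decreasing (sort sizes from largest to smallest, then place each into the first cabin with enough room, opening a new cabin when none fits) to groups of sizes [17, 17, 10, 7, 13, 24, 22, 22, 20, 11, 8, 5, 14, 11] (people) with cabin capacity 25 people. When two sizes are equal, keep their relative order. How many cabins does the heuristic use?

9

Sorted descending: 24, 22, 22, 20, 17, 17, 14, 13, 11, 11, 10, 8, 7, 5.
  24 → cabin 1 (new)  [load 24/25]
  22 → cabin 2 (new)  [load 22/25]
  22 → cabin 3 (new)  [load 22/25]
  20 → cabin 4 (new)  [load 20/25]
  17 → cabin 5 (new)  [load 17/25]
  17 → cabin 6 (new)  [load 17/25]
  14 → cabin 7 (new)  [load 14/25]
  13 → cabin 8 (new)  [load 13/25]
  11 → cabin 7  [load 25/25]
  11 → cabin 8  [load 24/25]
  10 → cabin 9 (new)  [load 10/25]
  8 → cabin 5  [load 25/25]
  7 → cabin 6  [load 24/25]
  5 → cabin 4  [load 25/25]
9 cabins opened.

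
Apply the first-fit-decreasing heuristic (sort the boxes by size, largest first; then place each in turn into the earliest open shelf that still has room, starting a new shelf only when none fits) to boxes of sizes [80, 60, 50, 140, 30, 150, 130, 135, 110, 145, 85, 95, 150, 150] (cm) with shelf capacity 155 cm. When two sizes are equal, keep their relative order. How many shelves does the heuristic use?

11

Sorted descending: 150, 150, 150, 145, 140, 135, 130, 110, 95, 85, 80, 60, 50, 30.
  150 → shelf 1 (new)  [load 150/155]
  150 → shelf 2 (new)  [load 150/155]
  150 → shelf 3 (new)  [load 150/155]
  145 → shelf 4 (new)  [load 145/155]
  140 → shelf 5 (new)  [load 140/155]
  135 → shelf 6 (new)  [load 135/155]
  130 → shelf 7 (new)  [load 130/155]
  110 → shelf 8 (new)  [load 110/155]
  95 → shelf 9 (new)  [load 95/155]
  85 → shelf 10 (new)  [load 85/155]
  80 → shelf 11 (new)  [load 80/155]
  60 → shelf 9  [load 155/155]
  50 → shelf 10  [load 135/155]
  30 → shelf 8  [load 140/155]
11 shelves opened.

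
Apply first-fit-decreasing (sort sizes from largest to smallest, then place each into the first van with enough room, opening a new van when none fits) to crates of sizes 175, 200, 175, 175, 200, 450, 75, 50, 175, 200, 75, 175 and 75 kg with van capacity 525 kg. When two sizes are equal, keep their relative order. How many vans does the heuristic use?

5

Sorted descending: 450, 200, 200, 200, 175, 175, 175, 175, 175, 75, 75, 75, 50.
  450 → van 1 (new)  [load 450/525]
  200 → van 2 (new)  [load 200/525]
  200 → van 2  [load 400/525]
  200 → van 3 (new)  [load 200/525]
  175 → van 3  [load 375/525]
  175 → van 4 (new)  [load 175/525]
  175 → van 4  [load 350/525]
  175 → van 4  [load 525/525]
  175 → van 5 (new)  [load 175/525]
  75 → van 1  [load 525/525]
  75 → van 2  [load 475/525]
  75 → van 3  [load 450/525]
  50 → van 2  [load 525/525]
5 vans opened.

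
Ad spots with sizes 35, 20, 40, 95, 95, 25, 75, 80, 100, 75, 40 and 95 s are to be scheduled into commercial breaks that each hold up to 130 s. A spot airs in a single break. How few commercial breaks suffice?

7

Total = 100 + 95 + 95 + 95 + 80 + 75 + 75 + 40 + 40 + 35 + 25 + 20 = 775 s.
Lower bound: ⌈775/130⌉ = 6 commercial breaks.
Also, 7 ad spots each exceed 65 s, and no two of those can share a break, so at least 7 commercial breaks are needed.
A packing using 7 commercial breaks:
  break 1: 100 + 25 = 125
  break 2: 95 + 35 = 130
  break 3: 95 + 20 = 115
  break 4: 95 = 95
  break 5: 80 + 40 = 120
  break 6: 75 + 40 = 115
  break 7: 75 = 75
This matches the lower bound, so 7 is optimal.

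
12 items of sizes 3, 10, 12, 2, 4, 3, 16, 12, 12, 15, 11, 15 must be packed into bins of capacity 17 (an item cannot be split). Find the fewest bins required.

Total = 16 + 15 + 15 + 12 + 12 + 12 + 11 + 10 + 4 + 3 + 3 + 2 = 115.
Lower bound: ⌈115/17⌉ = 7 bins.
Also, 8 items each exceed 17/2, and no two of those can share a bin, so at least 8 bins are needed.
A packing using 8 bins:
  bin 1: 16 = 16
  bin 2: 15 + 2 = 17
  bin 3: 15 = 15
  bin 4: 12 + 4 = 16
  bin 5: 12 + 3 = 15
  bin 6: 12 + 3 = 15
  bin 7: 11 = 11
  bin 8: 10 = 10
This matches the lower bound, so 8 is optimal.

8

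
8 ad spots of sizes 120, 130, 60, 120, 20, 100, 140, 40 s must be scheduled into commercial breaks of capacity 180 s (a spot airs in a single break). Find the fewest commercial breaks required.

5

Total = 140 + 130 + 120 + 120 + 100 + 60 + 40 + 20 = 730 s.
Lower bound: ⌈730/180⌉ = 5 commercial breaks.
A packing using 5 commercial breaks:
  break 1: 140 + 40 = 180
  break 2: 130 + 20 = 150
  break 3: 120 + 60 = 180
  break 4: 120 = 120
  break 5: 100 = 100
This matches the lower bound, so 5 is optimal.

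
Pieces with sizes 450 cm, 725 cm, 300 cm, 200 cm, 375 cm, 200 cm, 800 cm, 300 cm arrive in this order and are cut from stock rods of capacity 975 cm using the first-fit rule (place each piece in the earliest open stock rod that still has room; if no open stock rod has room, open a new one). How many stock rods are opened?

4

  450 → stock rod 1 (new)  [load 450/975]
  725 → stock rod 2 (new)  [load 725/975]
  300 → stock rod 1  [load 750/975]
  200 → stock rod 1  [load 950/975]
  375 → stock rod 3 (new)  [load 375/975]
  200 → stock rod 2  [load 925/975]
  800 → stock rod 4 (new)  [load 800/975]
  300 → stock rod 3  [load 675/975]
4 stock rods opened.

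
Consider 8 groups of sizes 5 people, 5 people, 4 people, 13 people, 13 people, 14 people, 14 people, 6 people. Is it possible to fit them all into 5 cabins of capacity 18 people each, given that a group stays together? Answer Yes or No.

Yes

A valid assignment using 5 cabins:
  cabin 1: 14 + 4 = 18
  cabin 2: 14 = 14
  cabin 3: 13 + 5 = 18
  cabin 4: 13 + 5 = 18
  cabin 5: 6 = 6
Every load is within 18 people, so 5 cabins suffice.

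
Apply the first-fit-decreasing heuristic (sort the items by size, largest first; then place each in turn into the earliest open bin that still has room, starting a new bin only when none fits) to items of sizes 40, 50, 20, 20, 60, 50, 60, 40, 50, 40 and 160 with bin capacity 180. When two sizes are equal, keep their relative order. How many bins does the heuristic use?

Sorted descending: 160, 60, 60, 50, 50, 50, 40, 40, 40, 20, 20.
  160 → bin 1 (new)  [load 160/180]
  60 → bin 2 (new)  [load 60/180]
  60 → bin 2  [load 120/180]
  50 → bin 2  [load 170/180]
  50 → bin 3 (new)  [load 50/180]
  50 → bin 3  [load 100/180]
  40 → bin 3  [load 140/180]
  40 → bin 3  [load 180/180]
  40 → bin 4 (new)  [load 40/180]
  20 → bin 1  [load 180/180]
  20 → bin 4  [load 60/180]
4 bins opened.

4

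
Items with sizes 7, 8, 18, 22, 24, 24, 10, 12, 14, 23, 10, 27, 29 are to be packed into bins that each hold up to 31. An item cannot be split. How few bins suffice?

Total = 29 + 27 + 24 + 24 + 23 + 22 + 18 + 14 + 12 + 10 + 10 + 8 + 7 = 228.
Lower bound: ⌈228/31⌉ = 8 bins.
A packing using 9 bins:
  bin 1: 29 = 29
  bin 2: 27 = 27
  bin 3: 24 + 7 = 31
  bin 4: 24 = 24
  bin 5: 23 + 8 = 31
  bin 6: 22 = 22
  bin 7: 18 + 12 = 30
  bin 8: 14 + 10 = 24
  bin 9: 10 = 10
No arrangement into 8 bins stays within capacity, so 9 is optimal.

9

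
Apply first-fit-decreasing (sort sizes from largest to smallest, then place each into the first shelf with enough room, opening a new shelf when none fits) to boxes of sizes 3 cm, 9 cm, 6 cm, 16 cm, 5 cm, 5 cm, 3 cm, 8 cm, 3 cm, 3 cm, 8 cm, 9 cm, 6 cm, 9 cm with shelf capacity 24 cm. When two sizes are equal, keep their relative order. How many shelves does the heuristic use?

4

Sorted descending: 16, 9, 9, 9, 8, 8, 6, 6, 5, 5, 3, 3, 3, 3.
  16 → shelf 1 (new)  [load 16/24]
  9 → shelf 2 (new)  [load 9/24]
  9 → shelf 2  [load 18/24]
  9 → shelf 3 (new)  [load 9/24]
  8 → shelf 1  [load 24/24]
  8 → shelf 3  [load 17/24]
  6 → shelf 2  [load 24/24]
  6 → shelf 3  [load 23/24]
  5 → shelf 4 (new)  [load 5/24]
  5 → shelf 4  [load 10/24]
  3 → shelf 4  [load 13/24]
  3 → shelf 4  [load 16/24]
  3 → shelf 4  [load 19/24]
  3 → shelf 4  [load 22/24]
4 shelves opened.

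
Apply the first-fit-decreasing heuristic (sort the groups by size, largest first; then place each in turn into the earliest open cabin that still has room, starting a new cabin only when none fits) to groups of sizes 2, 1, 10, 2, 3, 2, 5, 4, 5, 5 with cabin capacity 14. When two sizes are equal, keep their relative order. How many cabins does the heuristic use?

Sorted descending: 10, 5, 5, 5, 4, 3, 2, 2, 2, 1.
  10 → cabin 1 (new)  [load 10/14]
  5 → cabin 2 (new)  [load 5/14]
  5 → cabin 2  [load 10/14]
  5 → cabin 3 (new)  [load 5/14]
  4 → cabin 1  [load 14/14]
  3 → cabin 2  [load 13/14]
  2 → cabin 3  [load 7/14]
  2 → cabin 3  [load 9/14]
  2 → cabin 3  [load 11/14]
  1 → cabin 2  [load 14/14]
3 cabins opened.

3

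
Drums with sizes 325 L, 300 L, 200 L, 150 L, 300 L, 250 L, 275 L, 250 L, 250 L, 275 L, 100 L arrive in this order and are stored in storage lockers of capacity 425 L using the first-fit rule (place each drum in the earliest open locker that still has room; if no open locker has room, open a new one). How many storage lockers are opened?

  325 → locker 1 (new)  [load 325/425]
  300 → locker 2 (new)  [load 300/425]
  200 → locker 3 (new)  [load 200/425]
  150 → locker 3  [load 350/425]
  300 → locker 4 (new)  [load 300/425]
  250 → locker 5 (new)  [load 250/425]
  275 → locker 6 (new)  [load 275/425]
  250 → locker 7 (new)  [load 250/425]
  250 → locker 8 (new)  [load 250/425]
  275 → locker 9 (new)  [load 275/425]
  100 → locker 1  [load 425/425]
9 storage lockers opened.

9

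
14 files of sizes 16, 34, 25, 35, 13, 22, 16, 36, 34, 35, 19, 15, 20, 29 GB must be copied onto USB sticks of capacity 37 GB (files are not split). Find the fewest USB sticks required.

Total = 36 + 35 + 35 + 34 + 34 + 29 + 25 + 22 + 20 + 19 + 16 + 16 + 15 + 13 = 349 GB.
Lower bound: ⌈349/37⌉ = 10 USB sticks.
A packing using 11 USB sticks:
  USB stick 1: 36 = 36
  USB stick 2: 35 = 35
  USB stick 3: 35 = 35
  USB stick 4: 34 = 34
  USB stick 5: 34 = 34
  USB stick 6: 29 = 29
  USB stick 7: 25 = 25
  USB stick 8: 22 + 15 = 37
  USB stick 9: 20 + 16 = 36
  USB stick 10: 19 + 16 = 35
  USB stick 11: 13 = 13
No arrangement into 10 USB sticks stays within capacity, so 11 is optimal.

11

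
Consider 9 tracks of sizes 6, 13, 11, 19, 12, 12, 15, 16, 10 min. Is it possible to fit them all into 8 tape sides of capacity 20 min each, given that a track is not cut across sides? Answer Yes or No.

A valid assignment using 8 tape sides:
  side 1: 19 = 19
  side 2: 16 = 16
  side 3: 15 = 15
  side 4: 13 + 6 = 19
  side 5: 12 = 12
  side 6: 12 = 12
  side 7: 11 = 11
  side 8: 10 = 10
Every load is within 20 min, so 8 tape sides suffice.

Yes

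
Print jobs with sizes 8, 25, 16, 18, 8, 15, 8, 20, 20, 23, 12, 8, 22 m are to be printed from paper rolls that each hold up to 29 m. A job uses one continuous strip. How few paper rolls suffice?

8

Total = 25 + 23 + 22 + 20 + 20 + 18 + 16 + 15 + 12 + 8 + 8 + 8 + 8 = 203 m.
Lower bound: ⌈203/29⌉ = 7 paper rolls.
Also, 8 print jobs each exceed 29/2 m, and no two of those can share a roll, so at least 8 paper rolls are needed.
A packing using 8 paper rolls:
  roll 1: 25 = 25
  roll 2: 23 = 23
  roll 3: 22 = 22
  roll 4: 20 + 8 = 28
  roll 5: 20 + 8 = 28
  roll 6: 18 + 8 = 26
  roll 7: 16 + 12 = 28
  roll 8: 15 + 8 = 23
This matches the lower bound, so 8 is optimal.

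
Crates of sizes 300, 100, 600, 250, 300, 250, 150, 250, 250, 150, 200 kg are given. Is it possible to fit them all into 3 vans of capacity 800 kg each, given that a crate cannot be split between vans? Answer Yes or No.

Total = 2800 kg; ⌈2800/800⌉ = 4.
At least 4 vans are required, but only 3 are allowed.

No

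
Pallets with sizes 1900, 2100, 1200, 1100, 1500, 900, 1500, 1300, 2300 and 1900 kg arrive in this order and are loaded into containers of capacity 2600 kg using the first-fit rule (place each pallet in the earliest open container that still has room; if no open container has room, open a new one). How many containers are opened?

8

  1900 → container 1 (new)  [load 1900/2600]
  2100 → container 2 (new)  [load 2100/2600]
  1200 → container 3 (new)  [load 1200/2600]
  1100 → container 3  [load 2300/2600]
  1500 → container 4 (new)  [load 1500/2600]
  900 → container 4  [load 2400/2600]
  1500 → container 5 (new)  [load 1500/2600]
  1300 → container 6 (new)  [load 1300/2600]
  2300 → container 7 (new)  [load 2300/2600]
  1900 → container 8 (new)  [load 1900/2600]
8 containers opened.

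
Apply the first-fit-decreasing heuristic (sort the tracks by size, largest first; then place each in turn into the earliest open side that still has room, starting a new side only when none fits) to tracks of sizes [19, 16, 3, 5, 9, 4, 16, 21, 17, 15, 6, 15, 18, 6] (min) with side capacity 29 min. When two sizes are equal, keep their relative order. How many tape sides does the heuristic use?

8

Sorted descending: 21, 19, 18, 17, 16, 16, 15, 15, 9, 6, 6, 5, 4, 3.
  21 → side 1 (new)  [load 21/29]
  19 → side 2 (new)  [load 19/29]
  18 → side 3 (new)  [load 18/29]
  17 → side 4 (new)  [load 17/29]
  16 → side 5 (new)  [load 16/29]
  16 → side 6 (new)  [load 16/29]
  15 → side 7 (new)  [load 15/29]
  15 → side 8 (new)  [load 15/29]
  9 → side 2  [load 28/29]
  6 → side 1  [load 27/29]
  6 → side 3  [load 24/29]
  5 → side 3  [load 29/29]
  4 → side 4  [load 21/29]
  3 → side 4  [load 24/29]
8 tape sides opened.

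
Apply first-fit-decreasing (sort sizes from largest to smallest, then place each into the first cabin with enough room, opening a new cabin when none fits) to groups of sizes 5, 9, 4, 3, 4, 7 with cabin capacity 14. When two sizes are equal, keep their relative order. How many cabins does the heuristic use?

Sorted descending: 9, 7, 5, 4, 4, 3.
  9 → cabin 1 (new)  [load 9/14]
  7 → cabin 2 (new)  [load 7/14]
  5 → cabin 1  [load 14/14]
  4 → cabin 2  [load 11/14]
  4 → cabin 3 (new)  [load 4/14]
  3 → cabin 2  [load 14/14]
3 cabins opened.

3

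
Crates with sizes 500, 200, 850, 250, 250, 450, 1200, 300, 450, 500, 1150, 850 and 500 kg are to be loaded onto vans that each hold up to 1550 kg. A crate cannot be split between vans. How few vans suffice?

Total = 1200 + 1150 + 850 + 850 + 500 + 500 + 500 + 450 + 450 + 300 + 250 + 250 + 200 = 7450 kg.
Lower bound: ⌈7450/1550⌉ = 5 vans.
A packing using 5 vans:
  van 1: 1200 + 300 = 1500
  van 2: 1150 + 250 = 1400
  van 3: 850 + 500 + 200 = 1550
  van 4: 850 + 450 + 250 = 1550
  van 5: 500 + 500 + 450 = 1450
This matches the lower bound, so 5 is optimal.

5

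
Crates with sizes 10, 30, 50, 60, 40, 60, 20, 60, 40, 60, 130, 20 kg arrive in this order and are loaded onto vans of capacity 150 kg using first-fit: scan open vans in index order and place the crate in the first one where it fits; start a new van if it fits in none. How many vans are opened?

5

  10 → van 1 (new)  [load 10/150]
  30 → van 1  [load 40/150]
  50 → van 1  [load 90/150]
  60 → van 1  [load 150/150]
  40 → van 2 (new)  [load 40/150]
  60 → van 2  [load 100/150]
  20 → van 2  [load 120/150]
  60 → van 3 (new)  [load 60/150]
  40 → van 3  [load 100/150]
  60 → van 4 (new)  [load 60/150]
  130 → van 5 (new)  [load 130/150]
  20 → van 2  [load 140/150]
5 vans opened.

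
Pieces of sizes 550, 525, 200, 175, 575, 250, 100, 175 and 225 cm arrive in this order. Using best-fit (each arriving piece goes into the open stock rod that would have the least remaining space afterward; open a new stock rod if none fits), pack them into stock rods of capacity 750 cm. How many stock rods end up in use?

  550 → stock rod 1 (new)  [load 550/750]
  525 → stock rod 2 (new)  [load 525/750]
  200 → stock rod 1  [load 750/750]
  175 → stock rod 2  [load 700/750]
  575 → stock rod 3 (new)  [load 575/750]
  250 → stock rod 4 (new)  [load 250/750]
  100 → stock rod 3  [load 675/750]
  175 → stock rod 4  [load 425/750]
  225 → stock rod 4  [load 650/750]
4 stock rods opened.

4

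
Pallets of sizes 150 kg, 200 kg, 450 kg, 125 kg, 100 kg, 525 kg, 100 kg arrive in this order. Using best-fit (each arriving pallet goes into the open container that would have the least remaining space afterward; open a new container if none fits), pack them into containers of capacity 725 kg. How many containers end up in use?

3

  150 → container 1 (new)  [load 150/725]
  200 → container 1  [load 350/725]
  450 → container 2 (new)  [load 450/725]
  125 → container 2  [load 575/725]
  100 → container 2  [load 675/725]
  525 → container 3 (new)  [load 525/725]
  100 → container 3  [load 625/725]
3 containers opened.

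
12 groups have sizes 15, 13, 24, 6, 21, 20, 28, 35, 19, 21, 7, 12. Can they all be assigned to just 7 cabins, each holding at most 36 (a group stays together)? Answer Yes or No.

A valid assignment using 7 cabins:
  cabin 1: 35 = 35
  cabin 2: 28 + 7 = 35
  cabin 3: 24 + 12 = 36
  cabin 4: 21 + 15 = 36
  cabin 5: 21 + 13 = 34
  cabin 6: 20 + 6 = 26
  cabin 7: 19 = 19
Every load is within 36, so 7 cabins suffice.

Yes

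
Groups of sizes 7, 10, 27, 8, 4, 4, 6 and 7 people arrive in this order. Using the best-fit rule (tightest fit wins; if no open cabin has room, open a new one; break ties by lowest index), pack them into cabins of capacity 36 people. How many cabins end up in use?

3

  7 → cabin 1 (new)  [load 7/36]
  10 → cabin 1  [load 17/36]
  27 → cabin 2 (new)  [load 27/36]
  8 → cabin 2  [load 35/36]
  4 → cabin 1  [load 21/36]
  4 → cabin 1  [load 25/36]
  6 → cabin 1  [load 31/36]
  7 → cabin 3 (new)  [load 7/36]
3 cabins opened.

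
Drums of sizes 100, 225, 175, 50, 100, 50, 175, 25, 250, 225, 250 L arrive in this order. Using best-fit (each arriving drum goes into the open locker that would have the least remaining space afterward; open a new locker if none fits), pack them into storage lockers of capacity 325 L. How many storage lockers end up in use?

  100 → locker 1 (new)  [load 100/325]
  225 → locker 1  [load 325/325]
  175 → locker 2 (new)  [load 175/325]
  50 → locker 2  [load 225/325]
  100 → locker 2  [load 325/325]
  50 → locker 3 (new)  [load 50/325]
  175 → locker 3  [load 225/325]
  25 → locker 3  [load 250/325]
  250 → locker 4 (new)  [load 250/325]
  225 → locker 5 (new)  [load 225/325]
  250 → locker 6 (new)  [load 250/325]
6 storage lockers opened.

6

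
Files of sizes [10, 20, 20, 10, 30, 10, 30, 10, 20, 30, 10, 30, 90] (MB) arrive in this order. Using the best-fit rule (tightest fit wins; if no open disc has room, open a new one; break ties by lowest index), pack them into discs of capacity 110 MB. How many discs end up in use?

  10 → disc 1 (new)  [load 10/110]
  20 → disc 1  [load 30/110]
  20 → disc 1  [load 50/110]
  10 → disc 1  [load 60/110]
  30 → disc 1  [load 90/110]
  10 → disc 1  [load 100/110]
  30 → disc 2 (new)  [load 30/110]
  10 → disc 1  [load 110/110]
  20 → disc 2  [load 50/110]
  30 → disc 2  [load 80/110]
  10 → disc 2  [load 90/110]
  30 → disc 3 (new)  [load 30/110]
  90 → disc 4 (new)  [load 90/110]
4 discs opened.

4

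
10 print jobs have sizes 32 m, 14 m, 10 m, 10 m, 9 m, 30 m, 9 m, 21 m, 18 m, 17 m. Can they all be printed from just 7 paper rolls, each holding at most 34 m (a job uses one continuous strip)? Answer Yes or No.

Yes

A valid assignment using 6 paper rolls:
  roll 1: 32 = 32
  roll 2: 30 = 30
  roll 3: 21 + 10 = 31
  roll 4: 18 + 14 = 32
  roll 5: 17 + 10 = 27
  roll 6: 9 + 9 = 18
That uses only 6 ≤ 7, so 7 paper rolls are enough.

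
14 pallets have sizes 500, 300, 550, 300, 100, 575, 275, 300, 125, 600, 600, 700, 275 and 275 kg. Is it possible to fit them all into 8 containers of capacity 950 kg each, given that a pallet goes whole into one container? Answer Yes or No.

A valid assignment using 7 containers:
  container 1: 700 + 125 + 100 = 925
  container 2: 600 + 300 = 900
  container 3: 600 + 300 = 900
  container 4: 575 + 300 = 875
  container 5: 550 + 275 = 825
  container 6: 500 + 275 = 775
  container 7: 275 = 275
That uses only 7 ≤ 8, so 8 containers are enough.

Yes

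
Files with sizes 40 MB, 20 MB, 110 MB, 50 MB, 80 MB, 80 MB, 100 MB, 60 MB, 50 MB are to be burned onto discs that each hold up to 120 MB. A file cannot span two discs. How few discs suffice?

Total = 110 + 100 + 80 + 80 + 60 + 50 + 50 + 40 + 20 = 590 MB.
Lower bound: ⌈590/120⌉ = 5 discs.
A packing using 6 discs:
  disc 1: 110 = 110
  disc 2: 100 + 20 = 120
  disc 3: 80 + 40 = 120
  disc 4: 80 = 80
  disc 5: 60 + 50 = 110
  disc 6: 50 = 50
No arrangement into 5 discs stays within capacity, so 6 is optimal.

6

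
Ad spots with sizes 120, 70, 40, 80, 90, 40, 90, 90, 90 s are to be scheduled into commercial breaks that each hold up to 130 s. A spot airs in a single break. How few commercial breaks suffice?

7

Total = 120 + 90 + 90 + 90 + 90 + 80 + 70 + 40 + 40 = 710 s.
Lower bound: ⌈710/130⌉ = 6 commercial breaks.
Also, 7 ad spots each exceed 65 s, and no two of those can share a break, so at least 7 commercial breaks are needed.
A packing using 7 commercial breaks:
  break 1: 120 = 120
  break 2: 90 + 40 = 130
  break 3: 90 + 40 = 130
  break 4: 90 = 90
  break 5: 90 = 90
  break 6: 80 = 80
  break 7: 70 = 70
This matches the lower bound, so 7 is optimal.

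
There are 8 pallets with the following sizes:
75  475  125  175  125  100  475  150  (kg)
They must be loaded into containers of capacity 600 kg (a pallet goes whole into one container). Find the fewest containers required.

3

Total = 475 + 475 + 175 + 150 + 125 + 125 + 100 + 75 = 1700 kg.
Lower bound: ⌈1700/600⌉ = 3 containers.
A packing using 3 containers:
  container 1: 475 + 125 = 600
  container 2: 475 + 125 = 600
  container 3: 175 + 150 + 100 + 75 = 500
This matches the lower bound, so 3 is optimal.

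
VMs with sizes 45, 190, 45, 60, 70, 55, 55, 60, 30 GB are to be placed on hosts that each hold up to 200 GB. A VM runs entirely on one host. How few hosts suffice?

Total = 190 + 70 + 60 + 60 + 55 + 55 + 45 + 45 + 30 = 610 GB.
Lower bound: ⌈610/200⌉ = 4 hosts.
A packing using 4 hosts:
  host 1: 190 = 190
  host 2: 70 + 60 + 60 = 190
  host 3: 55 + 55 + 45 + 45 = 200
  host 4: 30 = 30
This matches the lower bound, so 4 is optimal.

4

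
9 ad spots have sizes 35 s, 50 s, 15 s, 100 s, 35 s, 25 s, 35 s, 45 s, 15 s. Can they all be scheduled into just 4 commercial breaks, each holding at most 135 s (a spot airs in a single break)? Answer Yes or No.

A valid assignment using 3 commercial breaks:
  break 1: 100 + 35 = 135
  break 2: 50 + 45 + 35 = 130
  break 3: 35 + 25 + 15 + 15 = 90
That uses only 3 ≤ 4, so 4 commercial breaks are enough.

Yes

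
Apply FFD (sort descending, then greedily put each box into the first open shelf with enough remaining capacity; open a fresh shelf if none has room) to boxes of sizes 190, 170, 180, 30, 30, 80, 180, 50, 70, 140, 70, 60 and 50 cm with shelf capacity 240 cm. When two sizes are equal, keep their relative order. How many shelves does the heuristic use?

6

Sorted descending: 190, 180, 180, 170, 140, 80, 70, 70, 60, 50, 50, 30, 30.
  190 → shelf 1 (new)  [load 190/240]
  180 → shelf 2 (new)  [load 180/240]
  180 → shelf 3 (new)  [load 180/240]
  170 → shelf 4 (new)  [load 170/240]
  140 → shelf 5 (new)  [load 140/240]
  80 → shelf 5  [load 220/240]
  70 → shelf 4  [load 240/240]
  70 → shelf 6 (new)  [load 70/240]
  60 → shelf 2  [load 240/240]
  50 → shelf 1  [load 240/240]
  50 → shelf 3  [load 230/240]
  30 → shelf 6  [load 100/240]
  30 → shelf 6  [load 130/240]
6 shelves opened.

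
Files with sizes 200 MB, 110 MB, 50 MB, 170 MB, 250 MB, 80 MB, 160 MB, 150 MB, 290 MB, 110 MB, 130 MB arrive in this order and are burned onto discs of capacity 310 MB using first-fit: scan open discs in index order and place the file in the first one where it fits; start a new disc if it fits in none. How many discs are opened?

6

  200 → disc 1 (new)  [load 200/310]
  110 → disc 1  [load 310/310]
  50 → disc 2 (new)  [load 50/310]
  170 → disc 2  [load 220/310]
  250 → disc 3 (new)  [load 250/310]
  80 → disc 2  [load 300/310]
  160 → disc 4 (new)  [load 160/310]
  150 → disc 4  [load 310/310]
  290 → disc 5 (new)  [load 290/310]
  110 → disc 6 (new)  [load 110/310]
  130 → disc 6  [load 240/310]
6 discs opened.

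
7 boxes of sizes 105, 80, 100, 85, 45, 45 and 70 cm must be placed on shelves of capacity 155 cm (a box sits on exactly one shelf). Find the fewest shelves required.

Total = 105 + 100 + 85 + 80 + 70 + 45 + 45 = 530 cm.
Lower bound: ⌈530/155⌉ = 4 shelves.
A packing using 4 shelves:
  shelf 1: 105 + 45 = 150
  shelf 2: 100 + 45 = 145
  shelf 3: 85 + 70 = 155
  shelf 4: 80 = 80
This matches the lower bound, so 4 is optimal.

4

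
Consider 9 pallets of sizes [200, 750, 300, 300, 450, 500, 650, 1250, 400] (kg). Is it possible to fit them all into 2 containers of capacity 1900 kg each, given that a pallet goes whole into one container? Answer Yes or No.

Total = 4800 kg; ⌈4800/1900⌉ = 3.
At least 3 containers are required, but only 2 are allowed.

No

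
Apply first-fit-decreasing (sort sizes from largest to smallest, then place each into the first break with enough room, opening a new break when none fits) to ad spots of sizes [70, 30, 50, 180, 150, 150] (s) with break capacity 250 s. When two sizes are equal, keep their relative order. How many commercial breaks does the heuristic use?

3

Sorted descending: 180, 150, 150, 70, 50, 30.
  180 → break 1 (new)  [load 180/250]
  150 → break 2 (new)  [load 150/250]
  150 → break 3 (new)  [load 150/250]
  70 → break 1  [load 250/250]
  50 → break 2  [load 200/250]
  30 → break 2  [load 230/250]
3 commercial breaks opened.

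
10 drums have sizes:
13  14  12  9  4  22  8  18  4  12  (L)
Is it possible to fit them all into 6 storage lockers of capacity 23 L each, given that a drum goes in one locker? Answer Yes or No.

Yes

A valid assignment using 6 storage lockers:
  locker 1: 22 = 22
  locker 2: 18 + 4 = 22
  locker 3: 14 + 9 = 23
  locker 4: 13 + 8 = 21
  locker 5: 12 + 4 = 16
  locker 6: 12 = 12
Every load is within 23 L, so 6 storage lockers suffice.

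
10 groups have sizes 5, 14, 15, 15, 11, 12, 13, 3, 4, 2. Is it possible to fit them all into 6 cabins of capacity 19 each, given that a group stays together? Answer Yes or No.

Yes

A valid assignment using 6 cabins:
  cabin 1: 15 + 4 = 19
  cabin 2: 15 + 3 = 18
  cabin 3: 14 + 5 = 19
  cabin 4: 13 + 2 = 15
  cabin 5: 12 = 12
  cabin 6: 11 = 11
Every load is within 19, so 6 cabins suffice.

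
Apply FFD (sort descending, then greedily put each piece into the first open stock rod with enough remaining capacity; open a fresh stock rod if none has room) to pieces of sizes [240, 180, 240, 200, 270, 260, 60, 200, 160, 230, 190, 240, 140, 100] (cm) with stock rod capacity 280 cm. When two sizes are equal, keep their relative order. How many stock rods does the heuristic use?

12

Sorted descending: 270, 260, 240, 240, 240, 230, 200, 200, 190, 180, 160, 140, 100, 60.
  270 → stock rod 1 (new)  [load 270/280]
  260 → stock rod 2 (new)  [load 260/280]
  240 → stock rod 3 (new)  [load 240/280]
  240 → stock rod 4 (new)  [load 240/280]
  240 → stock rod 5 (new)  [load 240/280]
  230 → stock rod 6 (new)  [load 230/280]
  200 → stock rod 7 (new)  [load 200/280]
  200 → stock rod 8 (new)  [load 200/280]
  190 → stock rod 9 (new)  [load 190/280]
  180 → stock rod 10 (new)  [load 180/280]
  160 → stock rod 11 (new)  [load 160/280]
  140 → stock rod 12 (new)  [load 140/280]
  100 → stock rod 10  [load 280/280]
  60 → stock rod 7  [load 260/280]
12 stock rods opened.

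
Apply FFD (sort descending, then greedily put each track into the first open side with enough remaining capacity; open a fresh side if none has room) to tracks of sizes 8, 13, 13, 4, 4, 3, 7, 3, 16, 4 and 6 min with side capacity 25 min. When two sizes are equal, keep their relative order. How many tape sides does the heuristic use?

4

Sorted descending: 16, 13, 13, 8, 7, 6, 4, 4, 4, 3, 3.
  16 → side 1 (new)  [load 16/25]
  13 → side 2 (new)  [load 13/25]
  13 → side 3 (new)  [load 13/25]
  8 → side 1  [load 24/25]
  7 → side 2  [load 20/25]
  6 → side 3  [load 19/25]
  4 → side 2  [load 24/25]
  4 → side 3  [load 23/25]
  4 → side 4 (new)  [load 4/25]
  3 → side 4  [load 7/25]
  3 → side 4  [load 10/25]
4 tape sides opened.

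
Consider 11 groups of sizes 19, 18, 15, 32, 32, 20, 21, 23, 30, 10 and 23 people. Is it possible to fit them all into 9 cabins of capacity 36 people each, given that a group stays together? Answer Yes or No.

Yes

A valid assignment using 9 cabins:
  cabin 1: 32 = 32
  cabin 2: 32 = 32
  cabin 3: 30 = 30
  cabin 4: 23 + 10 = 33
  cabin 5: 23 = 23
  cabin 6: 21 + 15 = 36
  cabin 7: 20 = 20
  cabin 8: 19 = 19
  cabin 9: 18 = 18
Every load is within 36 people, so 9 cabins suffice.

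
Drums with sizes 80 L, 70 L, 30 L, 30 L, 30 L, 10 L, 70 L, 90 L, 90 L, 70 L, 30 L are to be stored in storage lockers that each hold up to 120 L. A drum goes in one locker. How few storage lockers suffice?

Total = 90 + 90 + 80 + 70 + 70 + 70 + 30 + 30 + 30 + 30 + 10 = 600 L.
Lower bound: ⌈600/120⌉ = 5 storage lockers.
Also, 6 drums each exceed 60 L, and no two of those can share a locker, so at least 6 storage lockers are needed.
A packing using 6 storage lockers:
  locker 1: 90 + 30 = 120
  locker 2: 90 + 30 = 120
  locker 3: 80 + 30 + 10 = 120
  locker 4: 70 + 30 = 100
  locker 5: 70 = 70
  locker 6: 70 = 70
This matches the lower bound, so 6 is optimal.

6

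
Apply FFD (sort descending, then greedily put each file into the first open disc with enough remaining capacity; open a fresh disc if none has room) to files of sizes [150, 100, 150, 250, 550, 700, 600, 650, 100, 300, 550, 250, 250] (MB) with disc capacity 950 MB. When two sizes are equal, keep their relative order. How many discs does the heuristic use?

Sorted descending: 700, 650, 600, 550, 550, 300, 250, 250, 250, 150, 150, 100, 100.
  700 → disc 1 (new)  [load 700/950]
  650 → disc 2 (new)  [load 650/950]
  600 → disc 3 (new)  [load 600/950]
  550 → disc 4 (new)  [load 550/950]
  550 → disc 5 (new)  [load 550/950]
  300 → disc 2  [load 950/950]
  250 → disc 1  [load 950/950]
  250 → disc 3  [load 850/950]
  250 → disc 4  [load 800/950]
  150 → disc 4  [load 950/950]
  150 → disc 5  [load 700/950]
  100 → disc 3  [load 950/950]
  100 → disc 5  [load 800/950]
5 discs opened.

5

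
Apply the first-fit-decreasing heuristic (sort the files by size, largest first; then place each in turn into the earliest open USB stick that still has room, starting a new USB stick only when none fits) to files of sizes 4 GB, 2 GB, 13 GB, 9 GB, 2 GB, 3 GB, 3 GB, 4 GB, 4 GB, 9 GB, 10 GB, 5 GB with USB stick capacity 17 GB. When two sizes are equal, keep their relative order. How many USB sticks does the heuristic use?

Sorted descending: 13, 10, 9, 9, 5, 4, 4, 4, 3, 3, 2, 2.
  13 → USB stick 1 (new)  [load 13/17]
  10 → USB stick 2 (new)  [load 10/17]
  9 → USB stick 3 (new)  [load 9/17]
  9 → USB stick 4 (new)  [load 9/17]
  5 → USB stick 2  [load 15/17]
  4 → USB stick 1  [load 17/17]
  4 → USB stick 3  [load 13/17]
  4 → USB stick 3  [load 17/17]
  3 → USB stick 4  [load 12/17]
  3 → USB stick 4  [load 15/17]
  2 → USB stick 2  [load 17/17]
  2 → USB stick 4  [load 17/17]
4 USB sticks opened.

4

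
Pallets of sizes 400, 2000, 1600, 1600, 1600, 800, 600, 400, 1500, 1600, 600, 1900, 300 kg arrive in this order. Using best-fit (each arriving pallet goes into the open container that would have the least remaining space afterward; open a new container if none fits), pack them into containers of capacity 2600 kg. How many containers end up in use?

7

  400 → container 1 (new)  [load 400/2600]
  2000 → container 1  [load 2400/2600]
  1600 → container 2 (new)  [load 1600/2600]
  1600 → container 3 (new)  [load 1600/2600]
  1600 → container 4 (new)  [load 1600/2600]
  800 → container 2  [load 2400/2600]
  600 → container 3  [load 2200/2600]
  400 → container 3  [load 2600/2600]
  1500 → container 5 (new)  [load 1500/2600]
  1600 → container 6 (new)  [load 1600/2600]
  600 → container 4  [load 2200/2600]
  1900 → container 7 (new)  [load 1900/2600]
  300 → container 4  [load 2500/2600]
7 containers opened.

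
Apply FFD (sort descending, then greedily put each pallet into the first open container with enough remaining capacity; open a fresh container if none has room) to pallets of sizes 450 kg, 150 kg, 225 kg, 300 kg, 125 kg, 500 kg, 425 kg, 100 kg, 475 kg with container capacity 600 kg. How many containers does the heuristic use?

Sorted descending: 500, 475, 450, 425, 300, 225, 150, 125, 100.
  500 → container 1 (new)  [load 500/600]
  475 → container 2 (new)  [load 475/600]
  450 → container 3 (new)  [load 450/600]
  425 → container 4 (new)  [load 425/600]
  300 → container 5 (new)  [load 300/600]
  225 → container 5  [load 525/600]
  150 → container 3  [load 600/600]
  125 → container 2  [load 600/600]
  100 → container 1  [load 600/600]
5 containers opened.

5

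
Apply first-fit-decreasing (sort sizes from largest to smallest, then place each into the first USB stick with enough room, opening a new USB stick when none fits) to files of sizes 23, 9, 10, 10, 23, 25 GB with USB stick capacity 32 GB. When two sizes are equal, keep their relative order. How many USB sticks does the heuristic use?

Sorted descending: 25, 23, 23, 10, 10, 9.
  25 → USB stick 1 (new)  [load 25/32]
  23 → USB stick 2 (new)  [load 23/32]
  23 → USB stick 3 (new)  [load 23/32]
  10 → USB stick 4 (new)  [load 10/32]
  10 → USB stick 4  [load 20/32]
  9 → USB stick 2  [load 32/32]
4 USB sticks opened.

4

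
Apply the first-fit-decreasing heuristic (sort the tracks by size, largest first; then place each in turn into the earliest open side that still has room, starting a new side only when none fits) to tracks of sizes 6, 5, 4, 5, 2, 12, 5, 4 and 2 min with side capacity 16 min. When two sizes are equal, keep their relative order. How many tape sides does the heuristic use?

3

Sorted descending: 12, 6, 5, 5, 5, 4, 4, 2, 2.
  12 → side 1 (new)  [load 12/16]
  6 → side 2 (new)  [load 6/16]
  5 → side 2  [load 11/16]
  5 → side 2  [load 16/16]
  5 → side 3 (new)  [load 5/16]
  4 → side 1  [load 16/16]
  4 → side 3  [load 9/16]
  2 → side 3  [load 11/16]
  2 → side 3  [load 13/16]
3 tape sides opened.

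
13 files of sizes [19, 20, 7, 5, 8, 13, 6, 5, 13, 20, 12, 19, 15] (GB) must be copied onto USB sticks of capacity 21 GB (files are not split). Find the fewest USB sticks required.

9

Total = 20 + 20 + 19 + 19 + 15 + 13 + 13 + 12 + 8 + 7 + 6 + 5 + 5 = 162 GB.
Lower bound: ⌈162/21⌉ = 8 USB sticks.
A packing using 9 USB sticks:
  USB stick 1: 20 = 20
  USB stick 2: 20 = 20
  USB stick 3: 19 = 19
  USB stick 4: 19 = 19
  USB stick 5: 15 + 6 = 21
  USB stick 6: 13 + 8 = 21
  USB stick 7: 13 + 7 = 20
  USB stick 8: 12 + 5 = 17
  USB stick 9: 5 = 5
No arrangement into 8 USB sticks stays within capacity, so 9 is optimal.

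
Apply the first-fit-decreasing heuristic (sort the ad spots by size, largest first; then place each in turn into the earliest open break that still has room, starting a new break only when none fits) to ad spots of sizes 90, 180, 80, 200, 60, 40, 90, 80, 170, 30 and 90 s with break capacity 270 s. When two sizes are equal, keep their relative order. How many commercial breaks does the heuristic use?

5

Sorted descending: 200, 180, 170, 90, 90, 90, 80, 80, 60, 40, 30.
  200 → break 1 (new)  [load 200/270]
  180 → break 2 (new)  [load 180/270]
  170 → break 3 (new)  [load 170/270]
  90 → break 2  [load 270/270]
  90 → break 3  [load 260/270]
  90 → break 4 (new)  [load 90/270]
  80 → break 4  [load 170/270]
  80 → break 4  [load 250/270]
  60 → break 1  [load 260/270]
  40 → break 5 (new)  [load 40/270]
  30 → break 5  [load 70/270]
5 commercial breaks opened.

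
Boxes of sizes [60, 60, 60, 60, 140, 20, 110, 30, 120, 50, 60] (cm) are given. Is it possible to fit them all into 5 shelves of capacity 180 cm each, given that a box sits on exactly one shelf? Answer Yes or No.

A valid assignment using 5 shelves:
  shelf 1: 140 + 30 = 170
  shelf 2: 120 + 60 = 180
  shelf 3: 110 + 60 = 170
  shelf 4: 60 + 60 + 60 = 180
  shelf 5: 50 + 20 = 70
Every load is within 180 cm, so 5 shelves suffice.

Yes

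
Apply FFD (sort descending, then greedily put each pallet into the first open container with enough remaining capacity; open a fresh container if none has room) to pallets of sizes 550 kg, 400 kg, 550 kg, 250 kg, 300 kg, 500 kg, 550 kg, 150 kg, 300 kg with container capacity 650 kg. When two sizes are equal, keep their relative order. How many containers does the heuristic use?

Sorted descending: 550, 550, 550, 500, 400, 300, 300, 250, 150.
  550 → container 1 (new)  [load 550/650]
  550 → container 2 (new)  [load 550/650]
  550 → container 3 (new)  [load 550/650]
  500 → container 4 (new)  [load 500/650]
  400 → container 5 (new)  [load 400/650]
  300 → container 6 (new)  [load 300/650]
  300 → container 6  [load 600/650]
  250 → container 5  [load 650/650]
  150 → container 4  [load 650/650]
6 containers opened.

6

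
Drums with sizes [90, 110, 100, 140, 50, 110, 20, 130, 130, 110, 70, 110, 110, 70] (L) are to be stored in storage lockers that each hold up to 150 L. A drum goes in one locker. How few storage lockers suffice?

Total = 140 + 130 + 130 + 110 + 110 + 110 + 110 + 110 + 100 + 90 + 70 + 70 + 50 + 20 = 1350 L.
Lower bound: ⌈1350/150⌉ = 9 storage lockers.
Also, 10 drums each exceed 75 L, and no two of those can share a locker, so at least 10 storage lockers are needed.
A packing using 11 storage lockers:
  locker 1: 140 = 140
  locker 2: 130 + 20 = 150
  locker 3: 130 = 130
  locker 4: 110 = 110
  locker 5: 110 = 110
  locker 6: 110 = 110
  locker 7: 110 = 110
  locker 8: 110 = 110
  locker 9: 100 + 50 = 150
  locker 10: 90 = 90
  locker 11: 70 + 70 = 140
No arrangement into 10 storage lockers stays within capacity, so 11 is optimal.

11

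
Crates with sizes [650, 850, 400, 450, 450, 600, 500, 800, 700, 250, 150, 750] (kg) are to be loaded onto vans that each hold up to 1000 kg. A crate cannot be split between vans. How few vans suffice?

Total = 850 + 800 + 750 + 700 + 650 + 600 + 500 + 450 + 450 + 400 + 250 + 150 = 6550 kg.
Lower bound: ⌈6550/1000⌉ = 7 vans.
A packing using 8 vans:
  van 1: 850 + 150 = 1000
  van 2: 800 = 800
  van 3: 750 + 250 = 1000
  van 4: 700 = 700
  van 5: 650 = 650
  van 6: 600 + 400 = 1000
  van 7: 500 + 450 = 950
  van 8: 450 = 450
No arrangement into 7 vans stays within capacity, so 8 is optimal.

8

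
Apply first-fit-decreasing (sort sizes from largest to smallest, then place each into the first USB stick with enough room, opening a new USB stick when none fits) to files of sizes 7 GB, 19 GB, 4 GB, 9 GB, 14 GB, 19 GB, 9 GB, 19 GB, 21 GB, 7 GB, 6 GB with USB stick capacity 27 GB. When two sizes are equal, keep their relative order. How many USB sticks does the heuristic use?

Sorted descending: 21, 19, 19, 19, 14, 9, 9, 7, 7, 6, 4.
  21 → USB stick 1 (new)  [load 21/27]
  19 → USB stick 2 (new)  [load 19/27]
  19 → USB stick 3 (new)  [load 19/27]
  19 → USB stick 4 (new)  [load 19/27]
  14 → USB stick 5 (new)  [load 14/27]
  9 → USB stick 5  [load 23/27]
  9 → USB stick 6 (new)  [load 9/27]
  7 → USB stick 2  [load 26/27]
  7 → USB stick 3  [load 26/27]
  6 → USB stick 1  [load 27/27]
  4 → USB stick 4  [load 23/27]
6 USB sticks opened.

6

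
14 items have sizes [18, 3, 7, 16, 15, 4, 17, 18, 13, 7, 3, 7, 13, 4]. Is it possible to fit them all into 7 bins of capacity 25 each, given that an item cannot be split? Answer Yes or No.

Yes

A valid assignment using 7 bins:
  bin 1: 18 + 7 = 25
  bin 2: 18 + 7 = 25
  bin 3: 17 + 7 = 24
  bin 4: 16 + 4 + 4 = 24
  bin 5: 15 + 3 + 3 = 21
  bin 6: 13 = 13
  bin 7: 13 = 13
Every load is within 25, so 7 bins suffice.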